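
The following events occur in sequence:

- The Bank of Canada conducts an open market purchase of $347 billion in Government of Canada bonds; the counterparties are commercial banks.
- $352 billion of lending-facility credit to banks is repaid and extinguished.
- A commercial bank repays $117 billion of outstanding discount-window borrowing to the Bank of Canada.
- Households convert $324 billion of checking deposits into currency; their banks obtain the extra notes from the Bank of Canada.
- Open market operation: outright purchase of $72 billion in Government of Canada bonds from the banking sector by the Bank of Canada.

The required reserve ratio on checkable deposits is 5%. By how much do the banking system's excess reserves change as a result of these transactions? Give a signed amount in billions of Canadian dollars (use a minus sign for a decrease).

OMO purchase (from banks) $347 billion: reserves +$347B, deposits 0.
Discount-window repayment $352 billion: reserves −$352B, deposits 0.
Discount-window repayment $117 billion: reserves −$117B, deposits 0.
Currency withdrawal $324 billion: reserves −$324B, deposits −$324B.
OMO purchase (from banks) $72 billion: reserves +$72B, deposits 0.
Totals: Δreserves = −$374B, Δdeposits = −$324B.
Δrequired reserves = 5% × −$324B = −$16.2B.
Δexcess reserves = Δreserves − Δrequired = −$374B − (−$16.2B) = -$357.8 billion.

-$357.8 billion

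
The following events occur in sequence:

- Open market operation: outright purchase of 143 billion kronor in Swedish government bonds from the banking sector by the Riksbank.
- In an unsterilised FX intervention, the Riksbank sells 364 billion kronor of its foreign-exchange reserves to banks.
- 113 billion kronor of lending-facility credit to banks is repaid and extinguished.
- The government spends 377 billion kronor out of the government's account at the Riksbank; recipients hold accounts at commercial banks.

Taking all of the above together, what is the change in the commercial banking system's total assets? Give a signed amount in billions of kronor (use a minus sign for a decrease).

+264 billion

Riksbank balance sheet:
  Assets:      Securities +143B, Loans to banks −113B, Foreign assets −364B
  Liabilities: Bank reserves +43B, Government deposits −377B
Commercial banking system:
  Assets:      Reserves at CB +43B, Securities −143B, Foreign assets +364B
  Liabilities: Checkable deposits +377B, Borrowings from CB −113B
Change in total bank assets = +264 billion.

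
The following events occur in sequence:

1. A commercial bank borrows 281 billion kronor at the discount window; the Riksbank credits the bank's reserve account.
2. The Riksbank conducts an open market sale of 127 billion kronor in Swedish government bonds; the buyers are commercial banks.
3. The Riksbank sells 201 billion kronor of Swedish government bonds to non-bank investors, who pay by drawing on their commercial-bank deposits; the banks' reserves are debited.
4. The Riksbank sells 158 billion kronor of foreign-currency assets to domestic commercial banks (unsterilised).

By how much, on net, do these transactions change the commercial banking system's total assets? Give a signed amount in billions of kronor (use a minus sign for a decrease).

Discount-window loan 281 billion kronor: bank balance sheets expand → +281B.
OMO sale (to banks) 127 billion kronor: just an asset swap on bank balance sheets → 0.
Asset sale (to non-banks) 201 billion kronor: bank balance sheets shrink → −201B.
FX sale 158 billion kronor: just an asset swap on bank balance sheets → 0.
Net: 281 + 0 − 201 + 0 = +80 billion.

+80 billion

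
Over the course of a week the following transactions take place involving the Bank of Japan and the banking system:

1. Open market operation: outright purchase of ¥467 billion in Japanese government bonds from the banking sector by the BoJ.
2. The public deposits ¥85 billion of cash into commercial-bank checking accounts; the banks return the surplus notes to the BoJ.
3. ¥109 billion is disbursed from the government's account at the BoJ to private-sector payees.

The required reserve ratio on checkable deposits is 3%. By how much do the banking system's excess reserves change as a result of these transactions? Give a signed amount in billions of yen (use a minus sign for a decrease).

OMO purchase (from banks) ¥467 billion: reserves +¥467B, deposits 0.
Currency deposit ¥85 billion: reserves +¥85B, deposits +¥85B.
Government spending ¥109 billion: reserves +¥109B, deposits +¥109B.
Totals: Δreserves = +¥661B, Δdeposits = +¥194B.
Δrequired reserves = 3% × +¥194B = +¥5.82B.
Δexcess reserves = Δreserves − Δrequired = +¥661B − (+¥5.82B) = +¥655.18 billion.

+¥655.18 billion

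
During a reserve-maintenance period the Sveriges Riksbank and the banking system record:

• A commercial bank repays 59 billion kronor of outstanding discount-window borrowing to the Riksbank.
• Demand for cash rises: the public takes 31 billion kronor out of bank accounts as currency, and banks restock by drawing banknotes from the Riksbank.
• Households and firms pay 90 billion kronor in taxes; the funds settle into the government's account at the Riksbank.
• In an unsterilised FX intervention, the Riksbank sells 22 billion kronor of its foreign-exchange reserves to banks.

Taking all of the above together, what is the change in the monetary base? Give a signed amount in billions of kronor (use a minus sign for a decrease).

Discount-window repayment 59 billion kronor: Riksbank balance sheet contracts → −59B.
Currency withdrawal 31 billion kronor: just a shift between currency and reserves — both are base money → 0.
Government account inflow 90 billion kronor: reserves shift to a non-base liability → −90B.
FX sale 22 billion kronor: Riksbank balance sheet contracts → −22B.
Net: −59 + 0 − 90 − 22 = -171 billion.

-171 billion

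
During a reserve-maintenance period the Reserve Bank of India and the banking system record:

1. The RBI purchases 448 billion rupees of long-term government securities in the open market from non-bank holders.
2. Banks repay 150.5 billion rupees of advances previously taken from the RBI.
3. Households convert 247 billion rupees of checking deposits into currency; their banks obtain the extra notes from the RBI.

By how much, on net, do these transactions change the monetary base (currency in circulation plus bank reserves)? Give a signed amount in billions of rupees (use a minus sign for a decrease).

+297.5 billion

Asset purchase (from non-banks) 448 billion rupees: RBI balance sheet expands → +448B.
Discount-window repayment 150.5 billion rupees: RBI balance sheet contracts → −150.5B.
Currency withdrawal 247 billion rupees: just a shift between currency and reserves — both are base money → 0.
Net: 448 − 150.5 + 0 = +297.5 billion.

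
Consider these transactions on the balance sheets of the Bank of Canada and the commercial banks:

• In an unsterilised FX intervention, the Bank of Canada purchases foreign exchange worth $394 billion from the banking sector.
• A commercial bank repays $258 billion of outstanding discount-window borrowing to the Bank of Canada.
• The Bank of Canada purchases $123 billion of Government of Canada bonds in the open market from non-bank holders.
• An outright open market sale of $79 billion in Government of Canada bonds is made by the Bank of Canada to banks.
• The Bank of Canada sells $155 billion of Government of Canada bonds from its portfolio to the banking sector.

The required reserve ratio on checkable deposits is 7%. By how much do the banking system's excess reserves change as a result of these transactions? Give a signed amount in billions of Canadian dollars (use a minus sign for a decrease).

FX purchase $394 billion: reserves +$394B, deposits 0.
Discount-window repayment $258 billion: reserves −$258B, deposits 0.
Asset purchase (from non-banks) $123 billion: reserves +$123B, deposits +$123B.
OMO sale (to banks) $79 billion: reserves −$79B, deposits 0.
OMO sale (to banks) $155 billion: reserves −$155B, deposits 0.
Totals: Δreserves = +$25B, Δdeposits = +$123B.
Δrequired reserves = 7% × +$123B = +$8.61B.
Δexcess reserves = Δreserves − Δrequired = +$25B − (+$8.61B) = +$16.39 billion.

+$16.39 billion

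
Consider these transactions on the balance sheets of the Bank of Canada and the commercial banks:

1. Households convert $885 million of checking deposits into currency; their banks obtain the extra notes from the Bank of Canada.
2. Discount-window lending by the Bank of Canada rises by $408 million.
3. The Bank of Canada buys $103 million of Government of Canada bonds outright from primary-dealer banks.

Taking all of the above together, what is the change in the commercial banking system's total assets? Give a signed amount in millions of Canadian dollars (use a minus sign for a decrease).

-$477 million

Bank of Canada balance sheet:
  Assets:      Securities +$103M, Loans to banks +$408M
  Liabilities: Bank reserves −$374M, Currency in circulation +$885M
Commercial banking system:
  Assets:      Reserves at CB −$374M, Securities −$103M
  Liabilities: Checkable deposits −$885M, Borrowings from CB +$408M
Change in total bank assets = -$477 million.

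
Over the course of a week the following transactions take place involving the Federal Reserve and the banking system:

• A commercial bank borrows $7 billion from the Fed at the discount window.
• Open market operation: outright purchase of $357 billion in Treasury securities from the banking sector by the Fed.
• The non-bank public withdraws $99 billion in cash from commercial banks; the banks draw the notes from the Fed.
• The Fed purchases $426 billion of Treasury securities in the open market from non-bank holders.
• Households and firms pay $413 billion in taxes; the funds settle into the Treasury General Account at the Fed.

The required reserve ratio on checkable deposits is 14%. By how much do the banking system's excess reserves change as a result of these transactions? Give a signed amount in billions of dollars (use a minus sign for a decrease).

+$290.04 billion

Discount-window loan $7 billion: reserves +$7B, deposits 0.
OMO purchase (from banks) $357 billion: reserves +$357B, deposits 0.
Currency withdrawal $99 billion: reserves −$99B, deposits −$99B.
Asset purchase (from non-banks) $426 billion: reserves +$426B, deposits +$426B.
Government account inflow $413 billion: reserves −$413B, deposits −$413B.
Totals: Δreserves = +$278B, Δdeposits = −$86B.
Δrequired reserves = 14% × −$86B = −$12.04B.
Δexcess reserves = Δreserves − Δrequired = +$278B − (−$12.04B) = +$290.04 billion.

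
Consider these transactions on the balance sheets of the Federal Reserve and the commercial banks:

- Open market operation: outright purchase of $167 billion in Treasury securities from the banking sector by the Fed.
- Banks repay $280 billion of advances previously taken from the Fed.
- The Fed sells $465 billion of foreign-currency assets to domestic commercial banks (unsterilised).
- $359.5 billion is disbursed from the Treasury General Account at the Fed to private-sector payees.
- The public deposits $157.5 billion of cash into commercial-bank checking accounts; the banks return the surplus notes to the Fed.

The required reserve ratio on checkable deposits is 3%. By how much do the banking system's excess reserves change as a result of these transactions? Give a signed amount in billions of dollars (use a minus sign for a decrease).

OMO purchase (from banks) $167 billion: reserves +$167B, deposits 0.
Discount-window repayment $280 billion: reserves −$280B, deposits 0.
FX sale $465 billion: reserves −$465B, deposits 0.
Government spending $359.5 billion: reserves +$359.5B, deposits +$359.5B.
Currency deposit $157.5 billion: reserves +$157.5B, deposits +$157.5B.
Totals: Δreserves = −$61B, Δdeposits = +$517B.
Δrequired reserves = 3% × +$517B = +$15.51B.
Δexcess reserves = Δreserves − Δrequired = −$61B − (+$15.51B) = -$76.51 billion.

-$76.51 billion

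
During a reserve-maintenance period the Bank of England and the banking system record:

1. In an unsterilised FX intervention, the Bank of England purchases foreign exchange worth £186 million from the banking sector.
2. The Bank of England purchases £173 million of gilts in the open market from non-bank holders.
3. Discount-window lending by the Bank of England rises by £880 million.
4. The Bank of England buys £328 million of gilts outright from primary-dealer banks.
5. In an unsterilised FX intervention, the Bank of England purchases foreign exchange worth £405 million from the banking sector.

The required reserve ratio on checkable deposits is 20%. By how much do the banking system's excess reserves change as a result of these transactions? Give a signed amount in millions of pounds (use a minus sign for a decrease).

+£1937.4 million

FX purchase £186 million: reserves +£186M, deposits 0.
Asset purchase (from non-banks) £173 million: reserves +£173M, deposits +£173M.
Discount-window loan £880 million: reserves +£880M, deposits 0.
OMO purchase (from banks) £328 million: reserves +£328M, deposits 0.
FX purchase £405 million: reserves +£405M, deposits 0.
Totals: Δreserves = +£1972M, Δdeposits = +£173M.
Δrequired reserves = 20% × +£173M = +£34.6M.
Δexcess reserves = Δreserves − Δrequired = +£1972M − (+£34.6M) = +£1937.4 million.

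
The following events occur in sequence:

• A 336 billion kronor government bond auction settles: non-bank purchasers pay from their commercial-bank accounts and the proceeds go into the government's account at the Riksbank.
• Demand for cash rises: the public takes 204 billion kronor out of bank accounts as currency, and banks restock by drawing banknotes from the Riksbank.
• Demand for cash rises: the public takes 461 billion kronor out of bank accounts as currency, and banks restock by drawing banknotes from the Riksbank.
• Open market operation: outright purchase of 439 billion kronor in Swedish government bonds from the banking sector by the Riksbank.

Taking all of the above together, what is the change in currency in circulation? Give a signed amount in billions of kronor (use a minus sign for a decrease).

+665 billion

Riksbank balance sheet:
  Assets:      Securities +439B
  Liabilities: Bank reserves −562B, Currency in circulation +665B, Government deposits +336B
So the change in currency in circulation is +665 billion.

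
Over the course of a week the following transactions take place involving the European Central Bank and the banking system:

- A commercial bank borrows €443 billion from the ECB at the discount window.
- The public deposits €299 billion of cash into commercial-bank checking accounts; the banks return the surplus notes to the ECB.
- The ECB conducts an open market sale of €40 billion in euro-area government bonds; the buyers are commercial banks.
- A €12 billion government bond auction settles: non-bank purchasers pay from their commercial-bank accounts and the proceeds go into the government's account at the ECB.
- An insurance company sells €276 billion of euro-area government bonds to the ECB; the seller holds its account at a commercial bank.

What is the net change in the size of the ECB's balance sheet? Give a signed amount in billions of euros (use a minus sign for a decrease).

+€679 billion

Discount-window loan €443 billion: an ECB asset is acquired → +€443B.
Currency deposit €299 billion: only the composition of liabilities changes → 0.
OMO sale (to banks) €40 billion: an ECB asset is shed → −€40B.
Government account inflow €12 billion: only the composition of liabilities changes → 0.
Asset purchase (from non-banks) €276 billion: an ECB asset is acquired → +€276B.
Net: 443 + 0 − 40 + 0 + 276 = +€679 billion.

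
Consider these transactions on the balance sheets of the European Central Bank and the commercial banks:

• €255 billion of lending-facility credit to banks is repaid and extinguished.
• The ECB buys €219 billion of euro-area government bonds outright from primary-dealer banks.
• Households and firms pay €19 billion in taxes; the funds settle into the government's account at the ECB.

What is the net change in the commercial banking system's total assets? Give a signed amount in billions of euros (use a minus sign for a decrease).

-€274 billion

ECB balance sheet:
  Assets:      Securities +€219B, Loans to banks −€255B
  Liabilities: Bank reserves −€55B, Government deposits +€19B
Commercial banking system:
  Assets:      Reserves at CB −€55B, Securities −€219B
  Liabilities: Checkable deposits −€19B, Borrowings from CB −€255B
Change in total bank assets = -€274 billion.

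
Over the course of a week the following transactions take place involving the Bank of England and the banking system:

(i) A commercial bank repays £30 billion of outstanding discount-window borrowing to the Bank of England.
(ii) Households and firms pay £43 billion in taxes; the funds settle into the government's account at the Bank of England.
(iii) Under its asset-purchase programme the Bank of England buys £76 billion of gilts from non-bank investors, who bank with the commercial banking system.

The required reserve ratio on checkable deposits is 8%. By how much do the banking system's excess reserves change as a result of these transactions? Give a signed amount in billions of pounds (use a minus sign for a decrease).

Discount-window repayment £30 billion: reserves −£30B, deposits 0.
Government account inflow £43 billion: reserves −£43B, deposits −£43B.
Asset purchase (from non-banks) £76 billion: reserves +£76B, deposits +£76B.
Totals: Δreserves = +£3B, Δdeposits = +£33B.
Δrequired reserves = 8% × +£33B = +£2.64B.
Δexcess reserves = Δreserves − Δrequired = +£3B − (+£2.64B) = +£0.36 billion.

+£0.36 billion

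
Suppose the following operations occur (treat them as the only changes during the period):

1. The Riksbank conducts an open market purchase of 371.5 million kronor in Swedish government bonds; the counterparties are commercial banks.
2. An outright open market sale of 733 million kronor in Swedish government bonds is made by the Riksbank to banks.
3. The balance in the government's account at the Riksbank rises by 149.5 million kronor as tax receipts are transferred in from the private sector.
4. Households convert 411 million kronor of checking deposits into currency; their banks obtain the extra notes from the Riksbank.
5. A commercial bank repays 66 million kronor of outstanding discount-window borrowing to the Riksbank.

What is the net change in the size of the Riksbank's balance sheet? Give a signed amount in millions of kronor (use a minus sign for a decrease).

OMO purchase (from banks) 371.5 million kronor: a Riksbank asset is acquired → +371.5M.
OMO sale (to banks) 733 million kronor: a Riksbank asset is shed → −733M.
Government account inflow 149.5 million kronor: only the composition of liabilities changes → 0.
Currency withdrawal 411 million kronor: only the composition of liabilities changes → 0.
Discount-window repayment 66 million kronor: a Riksbank asset is shed → −66M.
Net: 371.5 − 733 + 0 + 0 − 66 = -427.5 million.

-427.5 million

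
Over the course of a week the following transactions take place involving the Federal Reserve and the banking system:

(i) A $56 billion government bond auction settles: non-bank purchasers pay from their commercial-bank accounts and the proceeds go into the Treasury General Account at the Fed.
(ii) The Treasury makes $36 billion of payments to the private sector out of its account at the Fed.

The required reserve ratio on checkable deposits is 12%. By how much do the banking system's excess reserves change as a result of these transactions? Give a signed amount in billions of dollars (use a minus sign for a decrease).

Government account inflow $56 billion: reserves −$56B, deposits −$56B.
Government spending $36 billion: reserves +$36B, deposits +$36B.
Totals: Δreserves = −$20B, Δdeposits = −$20B.
Δrequired reserves = 12% × −$20B = −$2.4B.
Δexcess reserves = Δreserves − Δrequired = −$20B − (−$2.4B) = -$17.6 billion.

-$17.6 billion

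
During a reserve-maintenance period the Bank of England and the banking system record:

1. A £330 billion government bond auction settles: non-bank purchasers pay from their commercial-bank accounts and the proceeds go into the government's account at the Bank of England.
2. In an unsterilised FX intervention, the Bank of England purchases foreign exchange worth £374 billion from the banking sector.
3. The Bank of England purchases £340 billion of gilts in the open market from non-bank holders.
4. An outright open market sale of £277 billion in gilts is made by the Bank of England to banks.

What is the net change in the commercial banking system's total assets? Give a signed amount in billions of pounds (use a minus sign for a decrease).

Government account inflow £330 billion: bank balance sheets shrink → −£330B.
FX purchase £374 billion: just an asset swap on bank balance sheets → 0.
Asset purchase (from non-banks) £340 billion: bank balance sheets expand → +£340B.
OMO sale (to banks) £277 billion: just an asset swap on bank balance sheets → 0.
Net: −330 + 0 + 340 + 0 = +£10 billion.

+£10 billion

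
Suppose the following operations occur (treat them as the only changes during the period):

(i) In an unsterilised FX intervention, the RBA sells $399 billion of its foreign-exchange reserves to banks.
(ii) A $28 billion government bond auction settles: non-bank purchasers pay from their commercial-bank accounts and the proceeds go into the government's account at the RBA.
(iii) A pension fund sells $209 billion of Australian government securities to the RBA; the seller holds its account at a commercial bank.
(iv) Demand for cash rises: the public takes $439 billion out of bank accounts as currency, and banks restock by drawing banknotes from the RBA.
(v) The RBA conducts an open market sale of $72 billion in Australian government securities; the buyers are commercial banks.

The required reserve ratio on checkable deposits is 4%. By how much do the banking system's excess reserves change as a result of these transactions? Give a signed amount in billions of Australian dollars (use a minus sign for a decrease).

FX sale $399 billion: reserves −$399B, deposits 0.
Government account inflow $28 billion: reserves −$28B, deposits −$28B.
Asset purchase (from non-banks) $209 billion: reserves +$209B, deposits +$209B.
Currency withdrawal $439 billion: reserves −$439B, deposits −$439B.
OMO sale (to banks) $72 billion: reserves −$72B, deposits 0.
Totals: Δreserves = −$729B, Δdeposits = −$258B.
Δrequired reserves = 4% × −$258B = −$10.32B.
Δexcess reserves = Δreserves − Δrequired = −$729B − (−$10.32B) = -$718.68 billion.

-$718.68 billion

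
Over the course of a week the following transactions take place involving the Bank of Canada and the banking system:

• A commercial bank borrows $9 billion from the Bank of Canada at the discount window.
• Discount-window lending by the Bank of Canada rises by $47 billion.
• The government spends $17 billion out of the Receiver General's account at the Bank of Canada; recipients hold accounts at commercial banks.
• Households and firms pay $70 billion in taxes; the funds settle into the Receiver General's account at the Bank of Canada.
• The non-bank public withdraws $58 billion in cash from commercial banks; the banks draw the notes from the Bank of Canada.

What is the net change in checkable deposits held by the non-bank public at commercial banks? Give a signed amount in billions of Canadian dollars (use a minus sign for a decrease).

-$111 billion

Discount-window loan $9 billion: the counterparty is a bank, so public deposits are unchanged → 0.
Discount-window loan $47 billion: the counterparty is a bank, so public deposits are unchanged → 0.
Government spending $17 billion: non-bank counterparties' bank balances rise → +$17B.
Government account inflow $70 billion: non-bank counterparties' bank balances fall → −$70B.
Currency withdrawal $58 billion: non-bank counterparties' bank balances fall → −$58B.
Net: 0 + 0 + 17 − 70 − 58 = -$111 billion.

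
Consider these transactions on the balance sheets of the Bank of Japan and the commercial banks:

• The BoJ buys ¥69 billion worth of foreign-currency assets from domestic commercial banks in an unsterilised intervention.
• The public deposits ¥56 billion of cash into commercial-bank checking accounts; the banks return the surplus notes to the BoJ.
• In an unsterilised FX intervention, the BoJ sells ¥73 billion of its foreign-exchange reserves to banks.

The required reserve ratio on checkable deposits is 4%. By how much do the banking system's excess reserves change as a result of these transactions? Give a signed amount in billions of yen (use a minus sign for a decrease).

FX purchase ¥69 billion: reserves +¥69B, deposits 0.
Currency deposit ¥56 billion: reserves +¥56B, deposits +¥56B.
FX sale ¥73 billion: reserves −¥73B, deposits 0.
Totals: Δreserves = +¥52B, Δdeposits = +¥56B.
Δrequired reserves = 4% × +¥56B = +¥2.24B.
Δexcess reserves = Δreserves − Δrequired = +¥52B − (+¥2.24B) = +¥49.76 billion.

+¥49.76 billion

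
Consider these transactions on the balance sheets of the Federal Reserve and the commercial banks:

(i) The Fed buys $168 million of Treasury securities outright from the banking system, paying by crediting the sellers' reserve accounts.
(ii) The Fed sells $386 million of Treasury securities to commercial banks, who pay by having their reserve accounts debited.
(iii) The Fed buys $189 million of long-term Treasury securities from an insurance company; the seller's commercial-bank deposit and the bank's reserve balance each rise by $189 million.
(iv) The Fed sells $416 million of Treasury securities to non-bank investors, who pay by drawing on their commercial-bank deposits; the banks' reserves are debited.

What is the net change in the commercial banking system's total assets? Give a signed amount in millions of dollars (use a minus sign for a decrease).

-$227 million

OMO purchase (from banks) $168 million: just an asset swap on bank balance sheets → 0.
OMO sale (to banks) $386 million: just an asset swap on bank balance sheets → 0.
Asset purchase (from non-banks) $189 million: bank balance sheets expand → +$189M.
Asset sale (to non-banks) $416 million: bank balance sheets shrink → −$416M.
Net: 0 + 0 + 189 − 416 = -$227 million.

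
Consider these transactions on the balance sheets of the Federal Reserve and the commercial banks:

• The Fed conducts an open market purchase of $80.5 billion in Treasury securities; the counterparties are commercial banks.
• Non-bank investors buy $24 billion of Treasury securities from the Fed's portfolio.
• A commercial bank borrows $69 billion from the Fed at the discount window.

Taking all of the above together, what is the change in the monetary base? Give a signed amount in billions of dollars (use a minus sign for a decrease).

OMO purchase (from banks) $80.5 billion: Fed balance sheet expands → +$80.5B.
Asset sale (to non-banks) $24 billion: Fed balance sheet contracts → −$24B.
Discount-window loan $69 billion: Fed balance sheet expands → +$69B.
Net: 80.5 − 24 + 69 = +$125.5 billion.

+$125.5 billion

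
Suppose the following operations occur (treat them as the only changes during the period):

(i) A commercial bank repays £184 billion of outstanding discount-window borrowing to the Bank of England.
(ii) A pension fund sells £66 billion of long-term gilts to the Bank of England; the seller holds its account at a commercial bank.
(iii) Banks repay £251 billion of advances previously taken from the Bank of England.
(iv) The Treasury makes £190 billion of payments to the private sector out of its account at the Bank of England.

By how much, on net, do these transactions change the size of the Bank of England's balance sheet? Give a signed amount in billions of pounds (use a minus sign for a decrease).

-£369 billion

Discount-window repayment £184 billion: a Bank of England asset is shed → −£184B.
Asset purchase (from non-banks) £66 billion: a Bank of England asset is acquired → +£66B.
Discount-window repayment £251 billion: a Bank of England asset is shed → −£251B.
Government spending £190 billion: only the composition of liabilities changes → 0.
Net: −184 + 66 − 251 + 0 = -£369 billion.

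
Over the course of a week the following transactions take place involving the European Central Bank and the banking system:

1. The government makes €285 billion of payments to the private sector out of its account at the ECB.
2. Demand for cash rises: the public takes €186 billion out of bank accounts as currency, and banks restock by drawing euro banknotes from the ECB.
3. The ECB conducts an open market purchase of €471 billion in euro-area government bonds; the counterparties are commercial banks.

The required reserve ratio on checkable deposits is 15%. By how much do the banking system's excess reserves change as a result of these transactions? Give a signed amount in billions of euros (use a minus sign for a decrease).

Government spending €285 billion: reserves +€285B, deposits +€285B.
Currency withdrawal €186 billion: reserves −€186B, deposits −€186B.
OMO purchase (from banks) €471 billion: reserves +€471B, deposits 0.
Totals: Δreserves = +€570B, Δdeposits = +€99B.
Δrequired reserves = 15% × +€99B = +€14.85B.
Δexcess reserves = Δreserves − Δrequired = +€570B − (+€14.85B) = +€555.15 billion.

+€555.15 billion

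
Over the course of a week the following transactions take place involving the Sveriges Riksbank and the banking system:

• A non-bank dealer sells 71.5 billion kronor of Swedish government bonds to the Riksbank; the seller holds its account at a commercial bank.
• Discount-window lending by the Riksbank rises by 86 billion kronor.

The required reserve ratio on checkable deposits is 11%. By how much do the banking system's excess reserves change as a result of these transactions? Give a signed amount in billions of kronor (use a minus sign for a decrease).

+149.635 billion

Asset purchase (from non-banks) 71.5 billion kronor: reserves +71.5B, deposits +71.5B.
Discount-window loan 86 billion kronor: reserves +86B, deposits 0.
Totals: Δreserves = +157.5B, Δdeposits = +71.5B.
Δrequired reserves = 11% × +71.5B = +7.865B.
Δexcess reserves = Δreserves − Δrequired = +157.5B − (+7.865B) = +149.635 billion.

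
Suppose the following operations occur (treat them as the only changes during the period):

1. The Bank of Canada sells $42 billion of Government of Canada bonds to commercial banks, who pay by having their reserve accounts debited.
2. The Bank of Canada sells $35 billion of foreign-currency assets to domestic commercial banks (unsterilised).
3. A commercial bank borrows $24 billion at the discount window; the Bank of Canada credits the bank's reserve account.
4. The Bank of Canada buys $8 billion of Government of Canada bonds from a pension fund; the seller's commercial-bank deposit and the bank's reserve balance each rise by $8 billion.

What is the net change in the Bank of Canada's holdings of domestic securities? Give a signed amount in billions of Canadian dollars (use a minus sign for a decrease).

OMO sale (to banks) $42 billion: securities removed from the Bank of Canada's portfolio → −$42B.
FX sale $35 billion: the Bank of Canada's securities portfolio is untouched → 0.
Discount-window loan $24 billion: the Bank of Canada's securities portfolio is untouched → 0.
Asset purchase (from non-banks) $8 billion: securities added to the Bank of Canada's portfolio → +$8B.
Net: −42 + 0 + 0 + 8 = -$34 billion.

-$34 billion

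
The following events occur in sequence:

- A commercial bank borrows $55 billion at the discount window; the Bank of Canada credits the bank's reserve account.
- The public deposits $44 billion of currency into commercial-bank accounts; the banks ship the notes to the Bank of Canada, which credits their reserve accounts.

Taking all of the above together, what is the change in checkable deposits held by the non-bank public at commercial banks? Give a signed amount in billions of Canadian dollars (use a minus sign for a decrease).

+$44 billion

Discount-window loan $55 billion: the counterparty is a bank, so public deposits are unchanged → 0.
Currency deposit $44 billion: non-bank counterparties' bank balances rise → +$44B.
Net: 0 + 44 = +$44 billion.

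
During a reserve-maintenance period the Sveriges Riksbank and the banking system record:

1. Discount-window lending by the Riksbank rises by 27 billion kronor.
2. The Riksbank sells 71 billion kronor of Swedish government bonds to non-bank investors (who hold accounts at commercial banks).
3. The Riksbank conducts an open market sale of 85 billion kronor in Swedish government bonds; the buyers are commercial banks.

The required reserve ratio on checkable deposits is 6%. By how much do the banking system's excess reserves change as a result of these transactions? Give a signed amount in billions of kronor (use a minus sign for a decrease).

-124.74 billion

Discount-window loan 27 billion kronor: reserves +27B, deposits 0.
Asset sale (to non-banks) 71 billion kronor: reserves −71B, deposits −71B.
OMO sale (to banks) 85 billion kronor: reserves −85B, deposits 0.
Totals: Δreserves = −129B, Δdeposits = −71B.
Δrequired reserves = 6% × −71B = −4.26B.
Δexcess reserves = Δreserves − Δrequired = −129B − (−4.26B) = -124.74 billion.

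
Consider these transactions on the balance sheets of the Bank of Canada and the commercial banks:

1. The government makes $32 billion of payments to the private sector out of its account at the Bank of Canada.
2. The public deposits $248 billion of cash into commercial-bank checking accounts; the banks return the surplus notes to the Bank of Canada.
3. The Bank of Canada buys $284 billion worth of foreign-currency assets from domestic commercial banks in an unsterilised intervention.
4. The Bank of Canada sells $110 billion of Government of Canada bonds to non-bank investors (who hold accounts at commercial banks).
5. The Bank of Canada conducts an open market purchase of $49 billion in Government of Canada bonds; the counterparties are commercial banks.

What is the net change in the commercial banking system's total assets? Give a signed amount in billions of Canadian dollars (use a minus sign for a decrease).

+$170 billion

Government spending $32 billion: bank balance sheets expand → +$32B.
Currency deposit $248 billion: bank balance sheets expand → +$248B.
FX purchase $284 billion: just an asset swap on bank balance sheets → 0.
Asset sale (to non-banks) $110 billion: bank balance sheets shrink → −$110B.
OMO purchase (from banks) $49 billion: just an asset swap on bank balance sheets → 0.
Net: 32 + 248 + 0 − 110 + 0 = +$170 billion.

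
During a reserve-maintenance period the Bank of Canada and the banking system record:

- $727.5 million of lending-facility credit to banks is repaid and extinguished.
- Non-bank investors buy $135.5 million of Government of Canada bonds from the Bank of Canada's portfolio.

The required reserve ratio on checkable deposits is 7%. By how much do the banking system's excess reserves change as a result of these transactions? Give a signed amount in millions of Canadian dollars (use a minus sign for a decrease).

-$853.515 million

Discount-window repayment $727.5 million: reserves −$727.5M, deposits 0.
Asset sale (to non-banks) $135.5 million: reserves −$135.5M, deposits −$135.5M.
Totals: Δreserves = −$863M, Δdeposits = −$135.5M.
Δrequired reserves = 7% × −$135.5M = −$9.485M.
Δexcess reserves = Δreserves − Δrequired = −$863M − (−$9.485M) = -$853.515 million.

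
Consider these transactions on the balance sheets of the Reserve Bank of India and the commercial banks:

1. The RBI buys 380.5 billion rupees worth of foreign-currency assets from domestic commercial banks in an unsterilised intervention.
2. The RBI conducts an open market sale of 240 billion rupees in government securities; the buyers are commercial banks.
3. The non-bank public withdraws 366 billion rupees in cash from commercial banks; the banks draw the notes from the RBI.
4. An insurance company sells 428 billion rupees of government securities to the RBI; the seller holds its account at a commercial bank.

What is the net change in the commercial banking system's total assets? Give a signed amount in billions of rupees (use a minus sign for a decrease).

FX purchase 380.5 billion rupees: just an asset swap on bank balance sheets → 0.
OMO sale (to banks) 240 billion rupees: just an asset swap on bank balance sheets → 0.
Currency withdrawal 366 billion rupees: bank balance sheets shrink → −366B.
Asset purchase (from non-banks) 428 billion rupees: bank balance sheets expand → +428B.
Net: 0 + 0 − 366 + 428 = +62 billion.

+62 billion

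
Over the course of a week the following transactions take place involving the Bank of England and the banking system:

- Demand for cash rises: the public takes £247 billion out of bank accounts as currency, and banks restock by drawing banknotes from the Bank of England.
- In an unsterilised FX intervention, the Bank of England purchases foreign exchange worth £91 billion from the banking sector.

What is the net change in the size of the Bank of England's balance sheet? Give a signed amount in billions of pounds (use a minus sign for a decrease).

+£91 billion

Bank of England balance sheet:
  Assets:      Foreign assets +£91B
  Liabilities: Bank reserves −£156B, Currency in circulation +£247B
Commercial banking system:
  Assets:      Reserves at CB −£156B, Foreign assets −£91B
  Liabilities: Checkable deposits −£247B
Change in total Bank of England assets = +£91 billion.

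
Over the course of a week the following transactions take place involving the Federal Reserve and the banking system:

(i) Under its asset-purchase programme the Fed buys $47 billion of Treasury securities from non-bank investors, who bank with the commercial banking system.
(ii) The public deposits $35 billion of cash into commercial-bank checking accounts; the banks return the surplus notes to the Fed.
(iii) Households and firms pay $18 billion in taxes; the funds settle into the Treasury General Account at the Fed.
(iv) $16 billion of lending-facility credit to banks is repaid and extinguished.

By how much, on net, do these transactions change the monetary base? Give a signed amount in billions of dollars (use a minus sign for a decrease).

Fed balance sheet:
  Assets:      Securities +$47B, Loans to banks −$16B
  Liabilities: Bank reserves +$48B, Currency in circulation −$35B, Government deposits +$18B
Commercial banking system:
  Assets:      Reserves at CB +$48B
  Liabilities: Checkable deposits +$64B, Borrowings from CB −$16B
Monetary base = currency + reserves: −$35B + (+$48B) = +$13 billion.

+$13 billion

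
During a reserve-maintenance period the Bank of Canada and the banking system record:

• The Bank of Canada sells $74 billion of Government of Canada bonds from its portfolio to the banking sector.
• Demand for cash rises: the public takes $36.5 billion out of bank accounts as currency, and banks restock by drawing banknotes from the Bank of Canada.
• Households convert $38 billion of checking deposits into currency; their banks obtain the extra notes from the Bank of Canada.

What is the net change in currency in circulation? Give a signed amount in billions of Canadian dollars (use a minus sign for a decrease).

OMO sale (to banks) $74 billion: no currency enters or leaves circulation → 0.
Currency withdrawal $36.5 billion: notes leave the central bank → +$36.5B.
Currency withdrawal $38 billion: notes leave the central bank → +$38B.
Net: 0 + 36.5 + 38 = +$74.5 billion.

+$74.5 billion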